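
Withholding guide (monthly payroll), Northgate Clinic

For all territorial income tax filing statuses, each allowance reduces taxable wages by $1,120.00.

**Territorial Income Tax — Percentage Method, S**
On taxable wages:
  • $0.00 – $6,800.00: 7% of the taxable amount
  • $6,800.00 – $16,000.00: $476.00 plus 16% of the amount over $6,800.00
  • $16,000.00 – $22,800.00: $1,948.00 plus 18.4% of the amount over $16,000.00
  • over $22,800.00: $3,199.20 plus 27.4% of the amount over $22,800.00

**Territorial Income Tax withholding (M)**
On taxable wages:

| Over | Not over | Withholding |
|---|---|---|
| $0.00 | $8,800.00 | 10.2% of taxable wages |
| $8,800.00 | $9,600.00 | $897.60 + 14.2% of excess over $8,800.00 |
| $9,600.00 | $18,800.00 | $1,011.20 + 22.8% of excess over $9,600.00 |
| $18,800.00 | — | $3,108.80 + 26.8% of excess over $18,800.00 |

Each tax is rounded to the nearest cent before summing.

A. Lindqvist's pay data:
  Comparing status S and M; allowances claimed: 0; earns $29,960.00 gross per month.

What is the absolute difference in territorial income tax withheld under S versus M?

$938.64

Territorial Income Tax (S): taxable = $29,960.00
  $3,199.20 + 27.4% × ($29,960.00 − $22,800.00) = $3,199.20 + 27.4% × $7,160.00 = $5,161.04
Territorial Income Tax (M): taxable = $29,960.00
  $3,108.80 + 26.8% × ($29,960.00 − $18,800.00) = $3,108.80 + 26.8% × $11,160.00 = $6,099.68
Difference: |$5,161.04 − $6,099.68| = $938.64 (higher under M)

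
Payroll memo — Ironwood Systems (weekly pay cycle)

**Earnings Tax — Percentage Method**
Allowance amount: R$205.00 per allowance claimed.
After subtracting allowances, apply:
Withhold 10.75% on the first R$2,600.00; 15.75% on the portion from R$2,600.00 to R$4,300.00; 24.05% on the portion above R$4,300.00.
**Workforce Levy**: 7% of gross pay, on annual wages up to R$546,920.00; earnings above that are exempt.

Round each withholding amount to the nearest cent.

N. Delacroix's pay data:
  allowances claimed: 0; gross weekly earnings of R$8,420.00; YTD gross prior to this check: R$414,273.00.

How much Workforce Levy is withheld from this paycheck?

R$589.40

Workforce Levy: 7% × R$8,420.00 = R$589.40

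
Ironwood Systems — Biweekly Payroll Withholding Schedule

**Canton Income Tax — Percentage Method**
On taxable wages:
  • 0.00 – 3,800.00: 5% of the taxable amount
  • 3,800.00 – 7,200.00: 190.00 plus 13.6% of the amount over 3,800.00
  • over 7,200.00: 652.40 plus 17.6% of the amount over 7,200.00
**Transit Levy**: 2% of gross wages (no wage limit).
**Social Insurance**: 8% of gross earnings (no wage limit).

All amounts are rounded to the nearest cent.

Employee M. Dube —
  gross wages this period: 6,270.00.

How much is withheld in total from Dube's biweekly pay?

Canton Income Tax: taxable = 6,270.00
  190.00 + 13.6% × (6,270.00 − 3,800.00) = 190.00 + 13.6% × 2,470.00 = 525.92
Transit Levy: 2% × 6,270.00 = 125.40
Social Insurance: 8% × 6,270.00 = 501.60
Total: 525.92 + 125.40 + 501.60 = 1,152.92

1,152.92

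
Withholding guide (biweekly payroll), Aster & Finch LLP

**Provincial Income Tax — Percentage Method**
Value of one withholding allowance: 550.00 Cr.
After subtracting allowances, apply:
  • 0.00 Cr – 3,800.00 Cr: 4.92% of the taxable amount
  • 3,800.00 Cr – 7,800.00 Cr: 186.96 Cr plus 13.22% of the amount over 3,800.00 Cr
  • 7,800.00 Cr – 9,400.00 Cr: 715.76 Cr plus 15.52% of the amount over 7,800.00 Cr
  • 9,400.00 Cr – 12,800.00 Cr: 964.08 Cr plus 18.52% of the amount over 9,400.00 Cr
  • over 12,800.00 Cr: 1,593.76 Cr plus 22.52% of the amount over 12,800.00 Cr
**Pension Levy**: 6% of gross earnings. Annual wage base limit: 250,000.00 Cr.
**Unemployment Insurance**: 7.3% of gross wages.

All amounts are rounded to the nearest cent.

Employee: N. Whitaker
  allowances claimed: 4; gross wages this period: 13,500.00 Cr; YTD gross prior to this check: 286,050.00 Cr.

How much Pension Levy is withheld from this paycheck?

Pension Levy: YTD 286,050.00 Cr ≥ cap 250,000.00 Cr → 0.00 Cr

0.00 Cr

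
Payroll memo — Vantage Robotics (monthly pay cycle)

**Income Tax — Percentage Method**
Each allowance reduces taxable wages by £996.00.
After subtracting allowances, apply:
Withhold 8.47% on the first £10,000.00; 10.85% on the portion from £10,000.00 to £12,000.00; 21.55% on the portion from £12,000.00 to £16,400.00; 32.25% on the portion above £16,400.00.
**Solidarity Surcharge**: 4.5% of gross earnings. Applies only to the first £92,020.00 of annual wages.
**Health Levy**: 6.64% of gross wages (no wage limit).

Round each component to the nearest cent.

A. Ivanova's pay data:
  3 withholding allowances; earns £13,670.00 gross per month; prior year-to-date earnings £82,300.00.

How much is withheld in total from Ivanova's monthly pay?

£2,266.09

Income Tax: taxable = £13,670.00 − 3×£996.00 = £10,682.00
  £847.00 + 10.85% × (£10,682.00 − £10,000.00) = £847.00 + 10.85% × £682.00 = £921.00
Solidarity Surcharge: cap £92,020.00 − YTD £82,300.00 = £9,720.00 subject; 4.5% × £9,720.00 = £437.40
Health Levy: 6.64% × £13,670.00 = £907.69
Total: £921.00 + £437.40 + £907.69 = £2,266.09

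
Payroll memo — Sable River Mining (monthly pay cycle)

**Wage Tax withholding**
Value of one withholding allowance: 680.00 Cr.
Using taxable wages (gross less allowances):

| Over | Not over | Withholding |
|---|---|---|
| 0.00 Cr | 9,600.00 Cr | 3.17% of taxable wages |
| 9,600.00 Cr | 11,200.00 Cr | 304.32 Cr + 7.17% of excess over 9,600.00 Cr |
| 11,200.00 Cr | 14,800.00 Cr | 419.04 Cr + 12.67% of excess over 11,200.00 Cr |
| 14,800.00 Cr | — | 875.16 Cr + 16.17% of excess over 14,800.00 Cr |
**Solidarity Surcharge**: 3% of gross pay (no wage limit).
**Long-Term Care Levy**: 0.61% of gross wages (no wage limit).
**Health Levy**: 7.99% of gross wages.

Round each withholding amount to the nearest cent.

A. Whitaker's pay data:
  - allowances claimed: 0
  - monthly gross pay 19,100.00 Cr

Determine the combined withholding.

Wage Tax: taxable = 19,100.00 Cr
  875.16 Cr + 16.17% × (19,100.00 Cr − 14,800.00 Cr) = 875.16 Cr + 16.17% × 4,300.00 Cr = 1,570.47 Cr
Solidarity Surcharge: 3% × 19,100.00 Cr = 573.00 Cr
Long-Term Care Levy: 0.61% × 19,100.00 Cr = 116.51 Cr
Health Levy: 7.99% × 19,100.00 Cr = 1,526.09 Cr
Total: 1,570.47 Cr + 573.00 Cr + 116.51 Cr + 1,526.09 Cr = 3,786.07 Cr

3,786.07 Cr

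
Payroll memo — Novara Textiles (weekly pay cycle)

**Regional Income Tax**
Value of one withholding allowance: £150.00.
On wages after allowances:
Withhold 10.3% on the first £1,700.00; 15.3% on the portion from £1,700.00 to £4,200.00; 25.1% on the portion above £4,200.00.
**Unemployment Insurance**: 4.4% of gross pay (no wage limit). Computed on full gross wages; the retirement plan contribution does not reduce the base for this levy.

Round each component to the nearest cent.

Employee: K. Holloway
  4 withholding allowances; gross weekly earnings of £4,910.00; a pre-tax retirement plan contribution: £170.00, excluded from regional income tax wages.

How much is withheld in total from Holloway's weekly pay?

Regional Income Tax: taxable = £4,910.00 − £170.00 − 4×£150.00 = £4,140.00
  £175.10 + 15.3% × (£4,140.00 − £1,700.00) = £175.10 + 15.3% × £2,440.00 = £548.42
Unemployment Insurance: 4.4% × £4,910.00 = £216.04
Total: £548.42 + £216.04 = £764.46

£764.46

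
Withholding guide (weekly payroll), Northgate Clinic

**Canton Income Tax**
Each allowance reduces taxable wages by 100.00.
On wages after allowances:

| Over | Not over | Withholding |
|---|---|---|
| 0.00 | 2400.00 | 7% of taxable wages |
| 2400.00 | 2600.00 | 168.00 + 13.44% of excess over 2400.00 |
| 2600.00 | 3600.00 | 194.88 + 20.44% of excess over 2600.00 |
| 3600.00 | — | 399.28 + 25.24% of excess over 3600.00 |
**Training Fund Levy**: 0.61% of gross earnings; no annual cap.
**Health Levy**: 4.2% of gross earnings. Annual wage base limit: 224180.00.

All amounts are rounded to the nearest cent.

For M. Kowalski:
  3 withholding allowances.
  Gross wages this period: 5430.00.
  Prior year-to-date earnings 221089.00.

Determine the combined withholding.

948.39

Canton Income Tax: taxable = 5430.00 − 3×100.00 = 5130.00
  399.28 + 25.24% × (5130.00 − 3600.00) = 399.28 + 25.24% × 1530.00 = 785.45
Training Fund Levy: 0.61% × 5430.00 = 33.12
Health Levy: cap 224180.00 − YTD 221089.00 = 3091.00 subject; 4.2% × 3091.00 = 129.82
Total: 785.45 + 33.12 + 129.82 = 948.39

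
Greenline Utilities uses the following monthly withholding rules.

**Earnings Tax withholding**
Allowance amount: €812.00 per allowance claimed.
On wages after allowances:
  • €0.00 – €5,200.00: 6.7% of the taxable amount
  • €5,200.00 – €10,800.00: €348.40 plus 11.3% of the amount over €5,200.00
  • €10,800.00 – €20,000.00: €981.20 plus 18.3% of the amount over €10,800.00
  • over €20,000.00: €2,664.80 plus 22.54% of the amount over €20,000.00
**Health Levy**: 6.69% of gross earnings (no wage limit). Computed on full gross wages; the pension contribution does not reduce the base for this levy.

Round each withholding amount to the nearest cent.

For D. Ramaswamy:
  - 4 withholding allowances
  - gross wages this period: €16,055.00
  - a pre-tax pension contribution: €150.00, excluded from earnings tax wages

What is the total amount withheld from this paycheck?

Earnings Tax: taxable = €16,055.00 − €150.00 − 4×€812.00 = €12,657.00
  €981.20 + 18.3% × (€12,657.00 − €10,800.00) = €981.20 + 18.3% × €1,857.00 = €1,321.03
Health Levy: 6.69% × €16,055.00 = €1,074.08
Total: €1,321.03 + €1,074.08 = €2,395.11

€2,395.11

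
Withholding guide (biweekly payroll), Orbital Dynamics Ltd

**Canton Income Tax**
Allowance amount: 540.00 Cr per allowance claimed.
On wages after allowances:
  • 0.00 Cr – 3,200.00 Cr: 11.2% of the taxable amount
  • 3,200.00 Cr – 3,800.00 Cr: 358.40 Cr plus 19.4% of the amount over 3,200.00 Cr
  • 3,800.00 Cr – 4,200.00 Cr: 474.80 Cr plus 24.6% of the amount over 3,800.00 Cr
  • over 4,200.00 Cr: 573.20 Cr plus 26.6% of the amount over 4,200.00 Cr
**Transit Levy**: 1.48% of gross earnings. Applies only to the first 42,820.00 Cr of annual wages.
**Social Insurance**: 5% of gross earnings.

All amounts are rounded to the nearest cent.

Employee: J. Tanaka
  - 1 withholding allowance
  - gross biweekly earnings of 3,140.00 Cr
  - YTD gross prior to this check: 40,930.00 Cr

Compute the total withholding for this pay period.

Canton Income Tax: taxable = 3,140.00 Cr − 1×540.00 Cr = 2,600.00 Cr
  11.2% × 2,600.00 Cr = 291.20 Cr
Transit Levy: cap 42,820.00 Cr − YTD 40,930.00 Cr = 1,890.00 Cr subject; 1.48% × 1,890.00 Cr = 27.97 Cr
Social Insurance: 5% × 3,140.00 Cr = 157.00 Cr
Total: 291.20 Cr + 27.97 Cr + 157.00 Cr = 476.17 Cr

476.17 Cr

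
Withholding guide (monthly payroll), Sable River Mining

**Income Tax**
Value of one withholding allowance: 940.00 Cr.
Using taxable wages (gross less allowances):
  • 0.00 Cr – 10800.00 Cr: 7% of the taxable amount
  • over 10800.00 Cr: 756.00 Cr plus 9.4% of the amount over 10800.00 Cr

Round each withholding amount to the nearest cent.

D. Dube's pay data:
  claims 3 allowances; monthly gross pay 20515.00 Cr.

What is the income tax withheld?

1404.13 Cr

Income Tax: taxable = 20515.00 Cr − 3×940.00 Cr = 17695.00 Cr
  756.00 Cr + 9.4% × (17695.00 Cr − 10800.00 Cr) = 756.00 Cr + 9.4% × 6895.00 Cr = 1404.13 Cr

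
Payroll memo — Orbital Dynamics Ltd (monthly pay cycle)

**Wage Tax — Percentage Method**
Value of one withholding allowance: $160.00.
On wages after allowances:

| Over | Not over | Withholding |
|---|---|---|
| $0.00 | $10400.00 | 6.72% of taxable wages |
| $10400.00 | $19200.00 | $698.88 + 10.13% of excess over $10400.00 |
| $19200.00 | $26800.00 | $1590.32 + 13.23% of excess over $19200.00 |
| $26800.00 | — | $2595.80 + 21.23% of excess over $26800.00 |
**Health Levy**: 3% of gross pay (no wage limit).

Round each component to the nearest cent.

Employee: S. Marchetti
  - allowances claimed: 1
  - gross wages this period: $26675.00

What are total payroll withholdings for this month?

$3358.34

Wage Tax: taxable = $26675.00 − 1×$160.00 = $26515.00
  $1590.32 + 13.23% × ($26515.00 − $19200.00) = $1590.32 + 13.23% × $7315.00 = $2558.09
Health Levy: 3% × $26675.00 = $800.25
Total: $2558.09 + $800.25 = $3358.34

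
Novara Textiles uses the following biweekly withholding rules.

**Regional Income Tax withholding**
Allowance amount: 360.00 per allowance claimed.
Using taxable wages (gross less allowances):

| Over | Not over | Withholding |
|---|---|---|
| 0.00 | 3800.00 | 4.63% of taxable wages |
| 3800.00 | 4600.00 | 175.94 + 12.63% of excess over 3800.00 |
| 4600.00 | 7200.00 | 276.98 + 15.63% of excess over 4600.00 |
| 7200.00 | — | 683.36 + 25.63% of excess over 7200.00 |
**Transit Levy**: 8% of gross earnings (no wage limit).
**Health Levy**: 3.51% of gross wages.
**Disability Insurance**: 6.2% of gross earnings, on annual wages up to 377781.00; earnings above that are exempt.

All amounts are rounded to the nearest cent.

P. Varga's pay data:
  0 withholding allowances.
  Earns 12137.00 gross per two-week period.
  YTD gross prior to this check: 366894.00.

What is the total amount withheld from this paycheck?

Regional Income Tax: taxable = 12137.00
  683.36 + 25.63% × (12137.00 − 7200.00) = 683.36 + 25.63% × 4937.00 = 1948.71
Transit Levy: 8% × 12137.00 = 970.96
Health Levy: 3.51% × 12137.00 = 426.01
Disability Insurance: cap 377781.00 − YTD 366894.00 = 10887.00 subject; 6.2% × 10887.00 = 674.99
Total: 1948.71 + 970.96 + 426.01 + 674.99 = 4020.67

4020.67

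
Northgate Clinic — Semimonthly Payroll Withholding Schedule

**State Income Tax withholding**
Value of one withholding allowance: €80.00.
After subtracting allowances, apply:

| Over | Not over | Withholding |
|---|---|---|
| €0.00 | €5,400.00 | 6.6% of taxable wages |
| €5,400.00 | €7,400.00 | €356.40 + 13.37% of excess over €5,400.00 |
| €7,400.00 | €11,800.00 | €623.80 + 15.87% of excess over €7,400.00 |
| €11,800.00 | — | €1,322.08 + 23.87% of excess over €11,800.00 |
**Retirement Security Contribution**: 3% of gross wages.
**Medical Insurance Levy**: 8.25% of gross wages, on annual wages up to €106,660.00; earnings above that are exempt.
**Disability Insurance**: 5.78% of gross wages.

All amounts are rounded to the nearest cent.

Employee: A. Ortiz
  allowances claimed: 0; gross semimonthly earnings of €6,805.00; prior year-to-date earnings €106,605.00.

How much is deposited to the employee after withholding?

State Income Tax: taxable = €6,805.00
  €356.40 + 13.37% × (€6,805.00 − €5,400.00) = €356.40 + 13.37% × €1,405.00 = €544.25
Retirement Security Contribution: 3% × €6,805.00 = €204.15
Medical Insurance Levy: cap €106,660.00 − YTD €106,605.00 = €55.00 subject; 8.25% × €55.00 = €4.54
Disability Insurance: 5.78% × €6,805.00 = €393.33
Total withheld: €544.25 + €204.15 + €4.54 + €393.33 = €1,146.27
Net pay: €6,805.00 − €1,146.27 = €5,658.73

€5,658.73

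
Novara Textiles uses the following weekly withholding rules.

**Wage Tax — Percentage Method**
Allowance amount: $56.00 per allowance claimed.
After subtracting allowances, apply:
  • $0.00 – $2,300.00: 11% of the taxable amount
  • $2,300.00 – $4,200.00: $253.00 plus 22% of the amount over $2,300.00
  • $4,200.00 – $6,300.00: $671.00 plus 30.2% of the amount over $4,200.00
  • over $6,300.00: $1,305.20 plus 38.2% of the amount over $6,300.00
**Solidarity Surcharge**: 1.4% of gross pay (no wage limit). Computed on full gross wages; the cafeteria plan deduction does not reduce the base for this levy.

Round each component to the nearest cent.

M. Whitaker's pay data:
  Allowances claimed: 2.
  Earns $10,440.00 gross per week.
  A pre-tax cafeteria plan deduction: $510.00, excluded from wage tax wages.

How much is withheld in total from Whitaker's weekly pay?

$2,795.24

Wage Tax: taxable = $10,440.00 − $510.00 − 2×$56.00 = $9,818.00
  $1,305.20 + 38.2% × ($9,818.00 − $6,300.00) = $1,305.20 + 38.2% × $3,518.00 = $2,649.08
Solidarity Surcharge: 1.4% × $10,440.00 = $146.16
Total: $2,649.08 + $146.16 = $2,795.24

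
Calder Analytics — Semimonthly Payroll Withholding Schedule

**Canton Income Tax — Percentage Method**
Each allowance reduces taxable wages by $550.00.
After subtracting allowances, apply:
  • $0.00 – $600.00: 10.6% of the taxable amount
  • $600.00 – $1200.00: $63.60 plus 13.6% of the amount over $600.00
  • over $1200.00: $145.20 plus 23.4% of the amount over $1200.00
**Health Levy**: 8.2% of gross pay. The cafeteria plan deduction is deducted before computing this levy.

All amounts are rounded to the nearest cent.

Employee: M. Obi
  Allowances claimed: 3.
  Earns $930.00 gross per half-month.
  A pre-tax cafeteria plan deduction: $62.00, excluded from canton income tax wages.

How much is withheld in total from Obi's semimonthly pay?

Canton Income Tax: taxable = $930.00 − $62.00 − 3×$550.00 = $-782.00
  Taxable ≤ 0 → $0.00
Health Levy: 8.2% × $868.00 = $71.18
Total: $0.00 + $71.18 = $71.18

$71.18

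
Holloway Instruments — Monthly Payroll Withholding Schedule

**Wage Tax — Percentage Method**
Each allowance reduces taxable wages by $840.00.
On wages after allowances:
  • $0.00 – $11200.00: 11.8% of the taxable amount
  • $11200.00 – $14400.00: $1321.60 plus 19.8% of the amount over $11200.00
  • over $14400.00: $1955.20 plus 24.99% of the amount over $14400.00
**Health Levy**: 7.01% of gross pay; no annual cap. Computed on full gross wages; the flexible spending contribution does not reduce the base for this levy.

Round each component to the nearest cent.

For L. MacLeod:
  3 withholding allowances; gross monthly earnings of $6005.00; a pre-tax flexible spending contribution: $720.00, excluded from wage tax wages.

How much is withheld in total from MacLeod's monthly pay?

$747.22

Wage Tax: taxable = $6005.00 − $720.00 − 3×$840.00 = $2765.00
  11.8% × $2765.00 = $326.27
Health Levy: 7.01% × $6005.00 = $420.95
Total: $326.27 + $420.95 = $747.22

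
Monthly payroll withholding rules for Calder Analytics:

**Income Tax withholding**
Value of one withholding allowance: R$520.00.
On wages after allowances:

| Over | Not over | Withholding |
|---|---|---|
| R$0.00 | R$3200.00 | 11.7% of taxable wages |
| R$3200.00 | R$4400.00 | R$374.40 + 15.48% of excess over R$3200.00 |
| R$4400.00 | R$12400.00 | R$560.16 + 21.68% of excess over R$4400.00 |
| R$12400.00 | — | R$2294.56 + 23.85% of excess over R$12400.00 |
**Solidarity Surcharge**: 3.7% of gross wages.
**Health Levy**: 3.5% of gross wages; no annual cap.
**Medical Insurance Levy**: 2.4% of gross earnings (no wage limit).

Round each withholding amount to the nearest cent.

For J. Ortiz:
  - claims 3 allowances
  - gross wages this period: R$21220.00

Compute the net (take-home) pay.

Income Tax: taxable = R$21220.00 − 3×R$520.00 = R$19660.00
  R$2294.56 + 23.85% × (R$19660.00 − R$12400.00) = R$2294.56 + 23.85% × R$7260.00 = R$4026.07
Solidarity Surcharge: 3.7% × R$21220.00 = R$785.14
Health Levy: 3.5% × R$21220.00 = R$742.70
Medical Insurance Levy: 2.4% × R$21220.00 = R$509.28
Total withheld: R$4026.07 + R$785.14 + R$742.70 + R$509.28 = R$6063.19
Net pay: R$21220.00 − R$6063.19 = R$15156.81

R$15156.81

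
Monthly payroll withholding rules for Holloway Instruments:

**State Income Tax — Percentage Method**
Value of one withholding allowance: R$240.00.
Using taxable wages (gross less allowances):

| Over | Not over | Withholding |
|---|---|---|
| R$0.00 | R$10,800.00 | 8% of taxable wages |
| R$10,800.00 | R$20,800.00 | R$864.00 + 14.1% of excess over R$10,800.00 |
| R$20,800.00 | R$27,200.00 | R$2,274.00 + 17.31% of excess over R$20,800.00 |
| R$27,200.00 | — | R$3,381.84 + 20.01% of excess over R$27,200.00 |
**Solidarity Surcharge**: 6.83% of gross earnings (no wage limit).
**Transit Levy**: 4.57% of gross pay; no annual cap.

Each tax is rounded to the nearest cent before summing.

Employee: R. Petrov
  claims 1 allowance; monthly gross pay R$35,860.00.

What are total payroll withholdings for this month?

R$9,154.72

State Income Tax: taxable = R$35,860.00 − 1×R$240.00 = R$35,620.00
  R$3,381.84 + 20.01% × (R$35,620.00 − R$27,200.00) = R$3,381.84 + 20.01% × R$8,420.00 = R$5,066.68
Solidarity Surcharge: 6.83% × R$35,860.00 = R$2,449.24
Transit Levy: 4.57% × R$35,860.00 = R$1,638.80
Total: R$5,066.68 + R$2,449.24 + R$1,638.80 = R$9,154.72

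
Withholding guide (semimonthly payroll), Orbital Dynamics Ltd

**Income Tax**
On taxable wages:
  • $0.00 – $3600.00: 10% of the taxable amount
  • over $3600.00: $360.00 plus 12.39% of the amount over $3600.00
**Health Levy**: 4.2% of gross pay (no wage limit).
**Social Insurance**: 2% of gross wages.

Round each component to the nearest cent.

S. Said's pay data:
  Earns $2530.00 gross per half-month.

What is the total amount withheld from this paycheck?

Income Tax: taxable = $2530.00
  10% × $2530.00 = $253.00
Health Levy: 4.2% × $2530.00 = $106.26
Social Insurance: 2% × $2530.00 = $50.60
Total: $253.00 + $106.26 + $50.60 = $409.86

$409.86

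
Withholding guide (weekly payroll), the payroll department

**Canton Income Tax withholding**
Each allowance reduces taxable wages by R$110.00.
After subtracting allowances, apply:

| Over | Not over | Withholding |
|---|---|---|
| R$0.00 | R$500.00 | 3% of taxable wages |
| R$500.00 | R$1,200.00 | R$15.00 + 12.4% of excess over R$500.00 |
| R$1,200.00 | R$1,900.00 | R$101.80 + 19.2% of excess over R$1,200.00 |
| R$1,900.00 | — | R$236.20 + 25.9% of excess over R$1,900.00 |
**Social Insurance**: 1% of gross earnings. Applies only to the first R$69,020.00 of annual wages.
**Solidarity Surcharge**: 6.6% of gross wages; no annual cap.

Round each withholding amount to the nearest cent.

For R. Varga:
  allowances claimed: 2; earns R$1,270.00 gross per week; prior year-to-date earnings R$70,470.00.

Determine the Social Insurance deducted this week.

R$0.00

Social Insurance: YTD R$70,470.00 ≥ cap R$69,020.00 → R$0.00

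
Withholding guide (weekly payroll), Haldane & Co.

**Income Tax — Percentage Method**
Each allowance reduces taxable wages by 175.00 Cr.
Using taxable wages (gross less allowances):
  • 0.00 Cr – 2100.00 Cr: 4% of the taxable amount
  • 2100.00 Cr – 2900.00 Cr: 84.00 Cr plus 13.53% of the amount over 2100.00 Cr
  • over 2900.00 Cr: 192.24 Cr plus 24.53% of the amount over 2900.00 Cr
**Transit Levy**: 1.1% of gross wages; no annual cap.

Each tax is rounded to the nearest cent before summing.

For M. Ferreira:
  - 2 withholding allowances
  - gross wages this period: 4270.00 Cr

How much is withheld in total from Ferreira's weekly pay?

Income Tax: taxable = 4270.00 Cr − 2×175.00 Cr = 3920.00 Cr
  192.24 Cr + 24.53% × (3920.00 Cr − 2900.00 Cr) = 192.24 Cr + 24.53% × 1020.00 Cr = 442.45 Cr
Transit Levy: 1.1% × 4270.00 Cr = 46.97 Cr
Total: 442.45 Cr + 46.97 Cr = 489.42 Cr

489.42 Cr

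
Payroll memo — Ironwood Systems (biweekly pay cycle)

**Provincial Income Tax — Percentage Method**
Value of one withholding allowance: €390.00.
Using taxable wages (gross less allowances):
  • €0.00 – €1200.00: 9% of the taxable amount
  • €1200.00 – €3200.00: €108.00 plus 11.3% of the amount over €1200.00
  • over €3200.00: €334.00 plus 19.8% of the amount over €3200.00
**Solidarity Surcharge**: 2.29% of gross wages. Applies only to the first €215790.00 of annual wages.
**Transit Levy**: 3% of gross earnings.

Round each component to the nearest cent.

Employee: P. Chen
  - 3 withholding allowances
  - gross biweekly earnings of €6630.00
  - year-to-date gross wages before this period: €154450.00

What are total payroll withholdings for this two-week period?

Provincial Income Tax: taxable = €6630.00 − 3×€390.00 = €5460.00
  €334.00 + 19.8% × (€5460.00 − €3200.00) = €334.00 + 19.8% × €2260.00 = €781.48
Solidarity Surcharge: 2.29% × €6630.00 = €151.83
Transit Levy: 3% × €6630.00 = €198.90
Total: €781.48 + €151.83 + €198.90 = €1132.21

€1132.21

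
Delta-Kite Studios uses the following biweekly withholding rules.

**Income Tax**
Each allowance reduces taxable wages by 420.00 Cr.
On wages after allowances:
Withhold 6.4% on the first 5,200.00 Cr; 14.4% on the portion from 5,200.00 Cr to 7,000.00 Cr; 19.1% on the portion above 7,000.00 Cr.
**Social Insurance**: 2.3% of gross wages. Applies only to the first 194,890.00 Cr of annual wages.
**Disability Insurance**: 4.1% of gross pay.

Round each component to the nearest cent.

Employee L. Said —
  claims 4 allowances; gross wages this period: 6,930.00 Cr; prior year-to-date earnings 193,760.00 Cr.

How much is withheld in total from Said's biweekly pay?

Income Tax: taxable = 6,930.00 Cr − 4×420.00 Cr = 5,250.00 Cr
  332.80 Cr + 14.4% × (5,250.00 Cr − 5,200.00 Cr) = 332.80 Cr + 14.4% × 50.00 Cr = 340.00 Cr
Social Insurance: cap 194,890.00 Cr − YTD 193,760.00 Cr = 1,130.00 Cr subject; 2.3% × 1,130.00 Cr = 25.99 Cr
Disability Insurance: 4.1% × 6,930.00 Cr = 284.13 Cr
Total: 340.00 Cr + 25.99 Cr + 284.13 Cr = 650.12 Cr

650.12 Cr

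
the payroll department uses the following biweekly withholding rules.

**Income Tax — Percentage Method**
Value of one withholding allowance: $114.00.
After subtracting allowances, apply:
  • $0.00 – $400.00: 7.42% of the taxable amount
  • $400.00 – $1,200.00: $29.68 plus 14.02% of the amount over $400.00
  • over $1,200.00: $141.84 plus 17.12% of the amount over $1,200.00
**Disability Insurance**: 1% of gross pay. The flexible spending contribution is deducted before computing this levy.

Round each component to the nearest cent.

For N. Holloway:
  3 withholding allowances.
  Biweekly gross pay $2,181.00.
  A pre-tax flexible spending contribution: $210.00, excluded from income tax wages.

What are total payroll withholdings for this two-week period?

$234.99

Income Tax: taxable = $2,181.00 − $210.00 − 3×$114.00 = $1,629.00
  $141.84 + 17.12% × ($1,629.00 − $1,200.00) = $141.84 + 17.12% × $429.00 = $215.28
Disability Insurance: 1% × $1,971.00 = $19.71
Total: $215.28 + $19.71 = $234.99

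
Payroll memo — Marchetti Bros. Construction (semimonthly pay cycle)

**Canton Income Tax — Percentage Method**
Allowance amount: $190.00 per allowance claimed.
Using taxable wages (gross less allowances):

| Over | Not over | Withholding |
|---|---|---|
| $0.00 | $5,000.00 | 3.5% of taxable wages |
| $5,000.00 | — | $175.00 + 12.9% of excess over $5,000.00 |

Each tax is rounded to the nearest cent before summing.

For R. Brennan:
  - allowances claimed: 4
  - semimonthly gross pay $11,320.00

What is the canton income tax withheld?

$892.24

Canton Income Tax: taxable = $11,320.00 − 4×$190.00 = $10,560.00
  $175.00 + 12.9% × ($10,560.00 − $5,000.00) = $175.00 + 12.9% × $5,560.00 = $892.24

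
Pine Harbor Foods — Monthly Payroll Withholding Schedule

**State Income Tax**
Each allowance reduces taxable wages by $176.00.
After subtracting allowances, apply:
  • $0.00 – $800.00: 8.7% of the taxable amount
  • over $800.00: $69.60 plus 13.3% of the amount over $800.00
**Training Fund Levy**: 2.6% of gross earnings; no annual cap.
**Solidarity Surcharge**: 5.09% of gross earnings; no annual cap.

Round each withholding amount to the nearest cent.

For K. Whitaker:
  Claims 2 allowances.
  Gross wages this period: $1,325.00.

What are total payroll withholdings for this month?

$194.50

State Income Tax: taxable = $1,325.00 − 2×$176.00 = $973.00
  $69.60 + 13.3% × ($973.00 − $800.00) = $69.60 + 13.3% × $173.00 = $92.61
Training Fund Levy: 2.6% × $1,325.00 = $34.45
Solidarity Surcharge: 5.09% × $1,325.00 = $67.44
Total: $92.61 + $34.45 + $67.44 = $194.50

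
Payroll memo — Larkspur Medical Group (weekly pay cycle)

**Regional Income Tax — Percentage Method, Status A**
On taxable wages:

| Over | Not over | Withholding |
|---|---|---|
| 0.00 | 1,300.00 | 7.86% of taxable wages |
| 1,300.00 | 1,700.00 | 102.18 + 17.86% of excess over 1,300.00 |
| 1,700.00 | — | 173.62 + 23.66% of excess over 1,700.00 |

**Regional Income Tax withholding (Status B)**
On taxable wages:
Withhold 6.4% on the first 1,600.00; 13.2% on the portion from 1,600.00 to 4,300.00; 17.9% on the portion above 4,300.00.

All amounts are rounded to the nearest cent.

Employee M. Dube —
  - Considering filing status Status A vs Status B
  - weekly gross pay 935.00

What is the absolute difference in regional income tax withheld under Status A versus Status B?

Regional Income Tax (Status A): taxable = 935.00
  7.86% × 935.00 = 73.49
Regional Income Tax (Status B): taxable = 935.00
  6.4% × 935.00 = 59.84
Difference: |73.49 − 59.84| = 13.65 (higher under Status A)

13.65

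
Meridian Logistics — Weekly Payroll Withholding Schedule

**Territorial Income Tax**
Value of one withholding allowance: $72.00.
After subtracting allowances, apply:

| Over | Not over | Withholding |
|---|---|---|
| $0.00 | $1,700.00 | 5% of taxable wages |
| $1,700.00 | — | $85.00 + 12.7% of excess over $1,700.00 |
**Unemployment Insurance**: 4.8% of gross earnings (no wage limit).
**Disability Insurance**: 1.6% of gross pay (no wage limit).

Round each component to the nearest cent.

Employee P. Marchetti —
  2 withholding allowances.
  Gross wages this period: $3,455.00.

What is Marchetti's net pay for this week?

Territorial Income Tax: taxable = $3,455.00 − 2×$72.00 = $3,311.00
  $85.00 + 12.7% × ($3,311.00 − $1,700.00) = $85.00 + 12.7% × $1,611.00 = $289.60
Unemployment Insurance: 4.8% × $3,455.00 = $165.84
Disability Insurance: 1.6% × $3,455.00 = $55.28
Total withheld: $289.60 + $165.84 + $55.28 = $510.72
Net pay: $3,455.00 − $510.72 = $2,944.28

$2,944.28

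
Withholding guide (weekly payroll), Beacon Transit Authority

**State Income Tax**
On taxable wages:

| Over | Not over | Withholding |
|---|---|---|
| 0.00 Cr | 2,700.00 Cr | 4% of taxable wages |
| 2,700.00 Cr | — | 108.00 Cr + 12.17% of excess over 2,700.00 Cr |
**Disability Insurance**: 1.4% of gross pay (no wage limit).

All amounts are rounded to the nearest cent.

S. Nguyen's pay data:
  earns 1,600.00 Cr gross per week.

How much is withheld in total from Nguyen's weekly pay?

86.40 Cr

State Income Tax: taxable = 1,600.00 Cr
  4% × 1,600.00 Cr = 64.00 Cr
Disability Insurance: 1.4% × 1,600.00 Cr = 22.40 Cr
Total: 64.00 Cr + 22.40 Cr = 86.40 Cr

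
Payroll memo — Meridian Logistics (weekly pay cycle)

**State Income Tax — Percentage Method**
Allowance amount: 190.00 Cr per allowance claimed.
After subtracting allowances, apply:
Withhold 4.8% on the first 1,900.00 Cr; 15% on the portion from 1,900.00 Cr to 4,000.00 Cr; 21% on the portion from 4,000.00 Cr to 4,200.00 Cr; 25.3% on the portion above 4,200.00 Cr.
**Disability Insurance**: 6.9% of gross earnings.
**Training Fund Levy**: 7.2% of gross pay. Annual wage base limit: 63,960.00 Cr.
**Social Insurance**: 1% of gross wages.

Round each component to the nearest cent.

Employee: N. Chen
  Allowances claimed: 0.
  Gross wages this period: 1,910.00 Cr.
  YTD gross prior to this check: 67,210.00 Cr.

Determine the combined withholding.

243.59 Cr

State Income Tax: taxable = 1,910.00 Cr
  91.20 Cr + 15% × (1,910.00 Cr − 1,900.00 Cr) = 91.20 Cr + 15% × 10.00 Cr = 92.70 Cr
Disability Insurance: 6.9% × 1,910.00 Cr = 131.79 Cr
Training Fund Levy: YTD 67,210.00 Cr ≥ cap 63,960.00 Cr → 0.00 Cr
Social Insurance: 1% × 1,910.00 Cr = 19.10 Cr
Total: 92.70 Cr + 131.79 Cr + 0.00 Cr + 19.10 Cr = 243.59 Cr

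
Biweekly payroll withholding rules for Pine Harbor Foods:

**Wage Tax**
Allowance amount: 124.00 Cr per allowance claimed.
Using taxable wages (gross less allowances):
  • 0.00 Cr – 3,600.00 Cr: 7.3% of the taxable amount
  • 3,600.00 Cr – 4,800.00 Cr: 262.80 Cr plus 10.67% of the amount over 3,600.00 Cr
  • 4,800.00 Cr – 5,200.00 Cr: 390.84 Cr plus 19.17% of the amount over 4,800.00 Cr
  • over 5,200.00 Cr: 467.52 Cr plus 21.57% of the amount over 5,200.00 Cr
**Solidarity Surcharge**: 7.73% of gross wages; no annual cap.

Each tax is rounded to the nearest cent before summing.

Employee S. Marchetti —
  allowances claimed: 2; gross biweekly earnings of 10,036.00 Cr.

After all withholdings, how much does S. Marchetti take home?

Wage Tax: taxable = 10,036.00 Cr − 2×124.00 Cr = 9,788.00 Cr
  467.52 Cr + 21.57% × (9,788.00 Cr − 5,200.00 Cr) = 467.52 Cr + 21.57% × 4,588.00 Cr = 1,457.15 Cr
Solidarity Surcharge: 7.73% × 10,036.00 Cr = 775.78 Cr
Total withheld: 1,457.15 Cr + 775.78 Cr = 2,232.93 Cr
Net pay: 10,036.00 Cr − 2,232.93 Cr = 7,803.07 Cr

7,803.07 Cr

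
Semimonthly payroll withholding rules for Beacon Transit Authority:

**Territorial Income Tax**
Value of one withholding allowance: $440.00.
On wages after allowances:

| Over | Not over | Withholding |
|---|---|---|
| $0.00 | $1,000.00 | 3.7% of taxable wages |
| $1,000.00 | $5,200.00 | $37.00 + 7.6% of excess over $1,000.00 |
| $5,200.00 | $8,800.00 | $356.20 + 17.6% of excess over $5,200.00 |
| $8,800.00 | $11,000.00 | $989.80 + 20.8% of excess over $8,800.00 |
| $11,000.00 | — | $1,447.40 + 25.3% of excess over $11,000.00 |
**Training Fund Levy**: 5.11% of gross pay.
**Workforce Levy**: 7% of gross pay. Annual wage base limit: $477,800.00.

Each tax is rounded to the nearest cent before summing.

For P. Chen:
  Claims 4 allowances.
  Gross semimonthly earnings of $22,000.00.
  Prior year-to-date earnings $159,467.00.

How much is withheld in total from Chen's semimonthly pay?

Territorial Income Tax: taxable = $22,000.00 − 4×$440.00 = $20,240.00
  $1,447.40 + 25.3% × ($20,240.00 − $11,000.00) = $1,447.40 + 25.3% × $9,240.00 = $3,785.12
Training Fund Levy: 5.11% × $22,000.00 = $1,124.20
Workforce Levy: 7% × $22,000.00 = $1,540.00
Total: $3,785.12 + $1,124.20 + $1,540.00 = $6,449.32

$6,449.32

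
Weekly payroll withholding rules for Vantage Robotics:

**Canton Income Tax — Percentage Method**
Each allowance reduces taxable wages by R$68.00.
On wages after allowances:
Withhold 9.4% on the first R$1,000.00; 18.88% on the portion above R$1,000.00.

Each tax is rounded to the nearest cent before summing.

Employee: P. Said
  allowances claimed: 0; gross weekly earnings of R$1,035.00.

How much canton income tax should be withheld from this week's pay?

Canton Income Tax: taxable = R$1,035.00
  R$94.00 + 18.88% × (R$1,035.00 − R$1,000.00) = R$94.00 + 18.88% × R$35.00 = R$100.61

R$100.61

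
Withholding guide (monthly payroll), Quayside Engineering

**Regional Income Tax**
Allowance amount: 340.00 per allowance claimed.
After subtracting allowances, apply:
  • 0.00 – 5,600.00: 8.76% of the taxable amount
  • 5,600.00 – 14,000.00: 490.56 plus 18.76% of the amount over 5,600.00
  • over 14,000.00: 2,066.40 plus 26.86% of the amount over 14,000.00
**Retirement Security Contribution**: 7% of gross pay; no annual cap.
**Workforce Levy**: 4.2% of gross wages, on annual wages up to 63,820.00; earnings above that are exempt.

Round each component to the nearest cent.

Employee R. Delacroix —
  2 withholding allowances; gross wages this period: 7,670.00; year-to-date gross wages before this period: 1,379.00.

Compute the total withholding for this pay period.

Regional Income Tax: taxable = 7,670.00 − 2×340.00 = 6,990.00
  490.56 + 18.76% × (6,990.00 − 5,600.00) = 490.56 + 18.76% × 1,390.00 = 751.32
Retirement Security Contribution: 7% × 7,670.00 = 536.90
Workforce Levy: 4.2% × 7,670.00 = 322.14
Total: 751.32 + 536.90 + 322.14 = 1,610.36

1,610.36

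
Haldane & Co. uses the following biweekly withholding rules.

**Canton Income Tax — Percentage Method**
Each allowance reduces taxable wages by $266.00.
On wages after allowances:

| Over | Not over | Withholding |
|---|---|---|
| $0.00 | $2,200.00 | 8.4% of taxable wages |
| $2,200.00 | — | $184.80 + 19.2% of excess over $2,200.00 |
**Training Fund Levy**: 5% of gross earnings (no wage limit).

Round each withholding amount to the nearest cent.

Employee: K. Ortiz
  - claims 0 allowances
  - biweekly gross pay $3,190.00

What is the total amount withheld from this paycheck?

Canton Income Tax: taxable = $3,190.00
  $184.80 + 19.2% × ($3,190.00 − $2,200.00) = $184.80 + 19.2% × $990.00 = $374.88
Training Fund Levy: 5% × $3,190.00 = $159.50
Total: $374.88 + $159.50 = $534.38

$534.38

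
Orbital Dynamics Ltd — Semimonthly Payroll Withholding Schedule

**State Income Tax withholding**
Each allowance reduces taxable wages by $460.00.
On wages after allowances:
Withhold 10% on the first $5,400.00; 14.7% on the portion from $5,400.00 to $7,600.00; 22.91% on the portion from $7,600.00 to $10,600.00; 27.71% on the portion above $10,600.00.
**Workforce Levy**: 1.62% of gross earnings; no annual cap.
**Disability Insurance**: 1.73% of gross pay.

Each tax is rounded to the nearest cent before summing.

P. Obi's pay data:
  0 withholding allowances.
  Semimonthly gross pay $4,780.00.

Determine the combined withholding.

$638.13

State Income Tax: taxable = $4,780.00
  10% × $4,780.00 = $478.00
Workforce Levy: 1.62% × $4,780.00 = $77.44
Disability Insurance: 1.73% × $4,780.00 = $82.69
Total: $478.00 + $77.44 + $82.69 = $638.13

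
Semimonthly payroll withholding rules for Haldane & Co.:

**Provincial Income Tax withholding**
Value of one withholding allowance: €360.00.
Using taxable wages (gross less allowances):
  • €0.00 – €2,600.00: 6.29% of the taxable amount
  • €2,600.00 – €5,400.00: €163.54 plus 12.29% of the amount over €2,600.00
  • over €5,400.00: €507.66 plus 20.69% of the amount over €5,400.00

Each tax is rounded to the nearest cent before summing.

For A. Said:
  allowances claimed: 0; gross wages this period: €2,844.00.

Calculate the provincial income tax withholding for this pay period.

Provincial Income Tax: taxable = €2,844.00
  €163.54 + 12.29% × (€2,844.00 − €2,600.00) = €163.54 + 12.29% × €244.00 = €193.53

€193.53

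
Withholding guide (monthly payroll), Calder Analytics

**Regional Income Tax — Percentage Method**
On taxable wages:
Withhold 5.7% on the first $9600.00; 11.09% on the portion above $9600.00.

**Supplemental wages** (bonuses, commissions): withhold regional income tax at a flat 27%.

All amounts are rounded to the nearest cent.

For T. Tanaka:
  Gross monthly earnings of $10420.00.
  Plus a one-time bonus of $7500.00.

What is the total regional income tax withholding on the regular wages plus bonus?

Regional Income Tax: taxable = $10420.00
  $547.20 + 11.09% × ($10420.00 − $9600.00) = $547.20 + 11.09% × $820.00 = $638.14
Supplemental (27% flat on bonus): 27% × $7500.00 = $2025.00
Total regional income tax: $638.14 + $2025.00 = $2663.14

$2663.14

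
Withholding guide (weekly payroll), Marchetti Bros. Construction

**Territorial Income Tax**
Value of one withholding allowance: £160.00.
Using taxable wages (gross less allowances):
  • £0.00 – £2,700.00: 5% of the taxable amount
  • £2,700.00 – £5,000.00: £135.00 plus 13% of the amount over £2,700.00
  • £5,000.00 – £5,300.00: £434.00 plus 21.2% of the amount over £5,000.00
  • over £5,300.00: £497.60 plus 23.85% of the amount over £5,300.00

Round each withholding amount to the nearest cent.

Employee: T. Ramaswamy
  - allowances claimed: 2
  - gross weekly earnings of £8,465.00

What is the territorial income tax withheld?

Territorial Income Tax: taxable = £8,465.00 − 2×£160.00 = £8,145.00
  £497.60 + 23.85% × (£8,145.00 − £5,300.00) = £497.60 + 23.85% × £2,845.00 = £1,176.13

£1,176.13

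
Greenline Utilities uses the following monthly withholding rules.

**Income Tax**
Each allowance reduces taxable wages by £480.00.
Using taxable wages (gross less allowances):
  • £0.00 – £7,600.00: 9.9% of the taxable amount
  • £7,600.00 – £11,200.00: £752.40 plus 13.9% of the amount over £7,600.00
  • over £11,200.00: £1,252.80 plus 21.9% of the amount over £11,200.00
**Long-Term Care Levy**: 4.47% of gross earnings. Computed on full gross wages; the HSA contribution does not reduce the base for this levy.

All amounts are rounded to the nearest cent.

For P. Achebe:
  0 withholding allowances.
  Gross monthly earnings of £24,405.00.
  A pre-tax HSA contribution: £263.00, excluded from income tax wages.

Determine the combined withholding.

Income Tax: taxable = £24,405.00 − £263.00 = £24,142.00
  £1,252.80 + 21.9% × (£24,142.00 − £11,200.00) = £1,252.80 + 21.9% × £12,942.00 = £4,087.10
Long-Term Care Levy: 4.47% × £24,405.00 = £1,090.90
Total: £4,087.10 + £1,090.90 = £5,178.00

£5,178.00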